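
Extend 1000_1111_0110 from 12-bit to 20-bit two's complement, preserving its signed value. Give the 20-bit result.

MSB of 100011110110 is 1; replicate it into the new high bits.
11111111|100011110110 → 11111111100011110110 (still -1802).

11111111100011110110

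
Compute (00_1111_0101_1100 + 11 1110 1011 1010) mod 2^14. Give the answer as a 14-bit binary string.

00111000010110

  00111101011100
+ 11111010111010
= 00111000010110  (discard carry-out 1)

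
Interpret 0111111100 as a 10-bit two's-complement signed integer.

508

MSB is 0, so the value is non-negative: 0111111100 = 508.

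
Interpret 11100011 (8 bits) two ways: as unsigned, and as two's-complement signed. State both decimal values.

unsigned = 227, signed = -29

Unsigned: 11100011 = 227.
Signed: MSB=1 → 227 − 256 = -29.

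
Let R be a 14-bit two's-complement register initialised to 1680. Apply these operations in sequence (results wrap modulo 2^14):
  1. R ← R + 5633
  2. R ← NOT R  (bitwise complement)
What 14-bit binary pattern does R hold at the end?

Start: R = 1680 = 00011010010000.
R = 1680 + 5633 = 7313 = 01110010010001
R = NOT 01110010010001 = 10001101101110 = -7314

10001101101110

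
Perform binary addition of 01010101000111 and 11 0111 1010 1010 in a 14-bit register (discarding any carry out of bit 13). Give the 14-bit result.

  01010101000111
+ 11011110101010
= 00110011110001  (discard carry-out 1)

00110011110001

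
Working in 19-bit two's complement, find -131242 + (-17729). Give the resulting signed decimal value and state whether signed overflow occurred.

-131242 → 1011111111101010110
-17729 → 1111011101010111111
  1011111111101010110
+ 1111011101010111111
= 1011011101000010101  (discard carry-out 1)
Result 1011011101000010101: MSB = 1 → 375317 − 524288 = -148971.
Both addends are negative and so is the stored result: no signed overflow.

-148971; no overflow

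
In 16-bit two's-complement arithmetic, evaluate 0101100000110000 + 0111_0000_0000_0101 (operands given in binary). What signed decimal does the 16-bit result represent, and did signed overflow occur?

0101100000110000 = 22576 (signed)
0111_0000_0000_0101 → 0111000000000101 = 28677 (signed)
  0101100000110000
+ 0111000000000101
= 1100100000110101
Result 1100100000110101: MSB = 1 → 51253 − 65536 = -14283.
Both addends are non-negative but the stored result is negative: signed overflow. The true value 22576 + 28677 = 51253 lies outside [-32768, 32767].

-14283; overflow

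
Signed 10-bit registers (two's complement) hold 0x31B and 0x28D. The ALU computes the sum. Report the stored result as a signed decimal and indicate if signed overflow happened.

0x31B = 1100011011 = -229 (signed)
0x28D = 1010001101 = -371 (signed)
  1100011011
+ 1010001101
= 0110101000  (discard carry-out 1)
Result 0110101000: MSB = 0 → value 424.
Both addends are negative but the stored result is non-negative: signed overflow. The true value -229 + (-371) = -600 lies outside [-512, 511].

424; overflow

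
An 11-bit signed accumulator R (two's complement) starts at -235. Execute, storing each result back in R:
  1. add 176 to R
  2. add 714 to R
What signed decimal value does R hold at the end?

655

Start: R = -235 = 11100010101.
R = -235 + 176 = -59 = 11111000101
R = -59 + 714 = 655 = 01010001111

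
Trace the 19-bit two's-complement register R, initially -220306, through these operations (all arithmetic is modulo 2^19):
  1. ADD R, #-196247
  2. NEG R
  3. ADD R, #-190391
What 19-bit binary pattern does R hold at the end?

0110111001101110010

Start: R = -220306 = 1001010001101101110.
R = -220306 + (-196247) = -416553; wraps to 107735 = 0011010010011010111
R = −(107735) = -107735 = 1100101101100101001
R = -107735 + (-190391) = -298126; wraps to 226162 = 0110111001101110010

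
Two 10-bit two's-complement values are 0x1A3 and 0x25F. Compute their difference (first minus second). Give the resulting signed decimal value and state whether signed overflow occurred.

-188; overflow

0x1A3 = 0110100011 = 419 (signed)
0x25F = 1001011111 = -417 (signed)
Subtract via negate-and-add: invert 1001011111 + 1 = 0110100001 (i.e. 417).
  0110100011
+ 0110100001
= 1101000100
Result 1101000100: MSB = 1 → 836 − 1024 = -188.
Both addends (after negating the subtrahend) are non-negative but the stored result is negative: signed overflow. The true value 419 − (-417) = 836 lies outside [-512, 511].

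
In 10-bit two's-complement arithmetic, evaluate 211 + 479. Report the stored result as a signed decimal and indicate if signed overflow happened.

-334; overflow

211 → 0011010011
479 → 0111011111
  0011010011
+ 0111011111
= 1010110010
Result 1010110010: MSB = 1 → 690 − 1024 = -334.
Both addends are non-negative but the stored result is negative: signed overflow. The true value 211 + 479 = 690 lies outside [-512, 511].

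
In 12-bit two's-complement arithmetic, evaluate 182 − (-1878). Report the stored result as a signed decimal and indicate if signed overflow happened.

182 → 000010110110
-1878 → 100010101010
Subtract via negate-and-add: invert 100010101010 + 1 = 011101010110 (i.e. 1878).
  000010110110
+ 011101010110
= 100000001100
Result 100000001100: MSB = 1 → 2060 − 4096 = -2036.
Both addends (after negating the subtrahend) are non-negative but the stored result is negative: signed overflow. The true value 182 − (-1878) = 2060 lies outside [-2048, 2047].

-2036; overflow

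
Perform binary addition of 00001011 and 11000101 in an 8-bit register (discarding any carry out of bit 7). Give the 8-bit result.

11010000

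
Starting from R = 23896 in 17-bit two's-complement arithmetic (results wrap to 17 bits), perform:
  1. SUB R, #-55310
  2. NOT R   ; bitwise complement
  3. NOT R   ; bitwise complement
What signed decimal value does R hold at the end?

-51866

Start: R = 23896 = 00101110101011000.
R = 23896 − (-55310) = 79206; wraps to -51866 = 10011010101100110
R = NOT 10011010101100110 = 01100101010011001 = 51865
R = NOT 01100101010011001 = 10011010101100110 = -51866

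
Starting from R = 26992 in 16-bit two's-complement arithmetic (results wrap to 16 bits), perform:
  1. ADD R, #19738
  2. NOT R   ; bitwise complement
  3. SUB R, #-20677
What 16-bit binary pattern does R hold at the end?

Start: R = 26992 = 0110100101110000.
R = 26992 + 19738 = 46730; wraps to -18806 = 1011011010001010
R = NOT 1011011010001010 = 0100100101110101 = 18805
R = 18805 − (-20677) = 39482; wraps to -26054 = 1001101000111010

1001101000111010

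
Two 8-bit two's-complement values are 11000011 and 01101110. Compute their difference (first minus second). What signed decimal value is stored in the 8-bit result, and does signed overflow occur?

85; overflow

11000011 = -61 (signed)
01101110 = 110 (signed)
Subtract via negate-and-add: invert 01101110 + 1 = 10010010 (i.e. -110).
  11000011
+ 10010010
= 01010101  (discard carry-out 1)
Result 01010101: MSB = 0 → value 85.
Both addends (after negating the subtrahend) are negative but the stored result is non-negative: signed overflow. The true value -61 − 110 = -171 lies outside [-128, 127].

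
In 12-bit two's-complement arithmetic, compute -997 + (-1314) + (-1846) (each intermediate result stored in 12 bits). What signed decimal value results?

-997 + (-1314) = -2311 → wraps to 1785 (011011111001)
1785 + (-1846) = -61 (111111000011)

-61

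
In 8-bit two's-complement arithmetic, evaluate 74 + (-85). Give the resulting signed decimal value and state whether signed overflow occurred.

-11; no overflow

74 → 01001010
-85 → 10101011
  01001010
+ 10101011
= 11110101
Result 11110101: MSB = 1 → 245 − 256 = -11.
Addends have opposite signs, so signed overflow cannot occur.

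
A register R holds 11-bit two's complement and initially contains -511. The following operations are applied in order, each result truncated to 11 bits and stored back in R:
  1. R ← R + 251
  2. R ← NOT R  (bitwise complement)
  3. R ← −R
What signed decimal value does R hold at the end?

-259

Start: R = -511 = 11000000001.
R = -511 + 251 = -260 = 11011111100
R = NOT 11011111100 = 00100000011 = 259
R = −(259) = -259 = 11011111101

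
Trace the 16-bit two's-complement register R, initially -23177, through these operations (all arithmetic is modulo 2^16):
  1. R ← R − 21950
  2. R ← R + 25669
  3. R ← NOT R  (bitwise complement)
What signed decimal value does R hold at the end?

19457

Start: R = -23177 = 1010010101110111.
R = -23177 − 21950 = -45127; wraps to 20409 = 0100111110111001
R = 20409 + 25669 = 46078; wraps to -19458 = 1011001111111110
R = NOT 1011001111111110 = 0100110000000001 = 19457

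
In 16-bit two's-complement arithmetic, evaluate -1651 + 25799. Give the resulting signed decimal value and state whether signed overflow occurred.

24148; no overflow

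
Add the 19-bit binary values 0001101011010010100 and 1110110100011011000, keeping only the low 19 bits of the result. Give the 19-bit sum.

0000011111101101100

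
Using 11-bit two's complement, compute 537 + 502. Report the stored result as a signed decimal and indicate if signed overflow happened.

537 → 01000011001
502 → 00111110110
  01000011001
+ 00111110110
= 10000001111
Result 10000001111: MSB = 1 → 1039 − 2048 = -1009.
Both addends are non-negative but the stored result is negative: signed overflow. The true value 537 + 502 = 1039 lies outside [-1024, 1023].

-1009; overflow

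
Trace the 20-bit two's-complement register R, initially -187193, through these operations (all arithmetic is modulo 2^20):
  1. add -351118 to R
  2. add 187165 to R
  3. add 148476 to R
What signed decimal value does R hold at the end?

Start: R = -187193 = 11010010010011000111.
R = -187193 + (-351118) = -538311; wraps to 510265 = 01111100100100111001
R = 510265 + 187165 = 697430; wraps to -351146 = 10101010010001010110
R = -351146 + 148476 = -202670 = 11001110100001010010

-202670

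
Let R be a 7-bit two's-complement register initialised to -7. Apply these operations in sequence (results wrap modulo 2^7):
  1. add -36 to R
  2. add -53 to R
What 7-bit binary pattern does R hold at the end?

0100000

Start: R = -7 = 1111001.
R = -7 + (-36) = -43 = 1010101
R = -43 + (-53) = -96; wraps to 32 = 0100000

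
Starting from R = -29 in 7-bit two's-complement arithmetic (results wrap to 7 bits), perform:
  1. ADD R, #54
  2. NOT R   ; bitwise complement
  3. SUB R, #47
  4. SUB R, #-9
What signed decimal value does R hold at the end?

Start: R = -29 = 1100011.
R = -29 + 54 = 25 = 0011001
R = NOT 0011001 = 1100110 = -26
R = -26 − 47 = -73; wraps to 55 = 0110111
R = 55 − (-9) = 64; wraps to -64 = 1000000

-64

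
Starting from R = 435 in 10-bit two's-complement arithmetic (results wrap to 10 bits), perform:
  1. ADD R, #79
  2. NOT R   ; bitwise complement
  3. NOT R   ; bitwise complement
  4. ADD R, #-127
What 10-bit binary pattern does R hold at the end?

0110000011

Start: R = 435 = 0110110011.
R = 435 + 79 = 514; wraps to -510 = 1000000010
R = NOT 1000000010 = 0111111101 = 509
R = NOT 0111111101 = 1000000010 = -510
R = -510 + (-127) = -637; wraps to 387 = 0110000011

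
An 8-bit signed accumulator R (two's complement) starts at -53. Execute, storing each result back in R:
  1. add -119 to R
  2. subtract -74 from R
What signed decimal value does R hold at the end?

-98

Start: R = -53 = 11001011.
R = -53 + (-119) = -172; wraps to 84 = 01010100
R = 84 − (-74) = 158; wraps to -98 = 10011110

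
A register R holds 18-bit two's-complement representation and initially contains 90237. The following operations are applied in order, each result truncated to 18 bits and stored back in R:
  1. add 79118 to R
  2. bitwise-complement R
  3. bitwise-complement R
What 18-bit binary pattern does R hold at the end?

101001010110001011

Start: R = 90237 = 010110000001111101.
R = 90237 + 79118 = 169355; wraps to -92789 = 101001010110001011
R = NOT 101001010110001011 = 010110101001110100 = 92788
R = NOT 010110101001110100 = 101001010110001011 = -92789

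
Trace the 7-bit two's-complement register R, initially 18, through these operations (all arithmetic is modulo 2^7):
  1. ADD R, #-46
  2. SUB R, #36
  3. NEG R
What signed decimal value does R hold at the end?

Start: R = 18 = 0010010.
R = 18 + (-46) = -28 = 1100100
R = -28 − 36 = -64 = 1000000
R = −(-64) = 64; wraps to -64 = 1000000

-64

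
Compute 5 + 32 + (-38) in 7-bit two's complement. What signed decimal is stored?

5 + 32 = 37 (0100101)
37 + (-38) = -1 (1111111)

-1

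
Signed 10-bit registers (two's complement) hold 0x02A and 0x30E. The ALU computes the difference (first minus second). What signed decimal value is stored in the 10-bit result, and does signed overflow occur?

284; no overflow

0x02A = 0000101010 = 42 (signed)
0x30E = 1100001110 = -242 (signed)
Subtract via negate-and-add: invert 1100001110 + 1 = 0011110010 (i.e. 242).
  0000101010
+ 0011110010
= 0100011100
Result 0100011100: MSB = 0 → value 284.
Both addends (after negating the subtrahend) are non-negative and so is the stored result: no signed overflow.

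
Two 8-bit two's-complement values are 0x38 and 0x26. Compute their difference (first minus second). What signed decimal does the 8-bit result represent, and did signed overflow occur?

0x38 = 00111000 = 56 (signed)
0x26 = 00100110 = 38 (signed)
Subtract via negate-and-add: invert 00100110 + 1 = 11011010 (i.e. -38).
  00111000
+ 11011010
= 00010010  (discard carry-out 1)
Result 00010010: MSB = 0 → value 18.
Addends (after negating the subtrahend) have opposite signs, so signed overflow cannot occur.

18; no overflow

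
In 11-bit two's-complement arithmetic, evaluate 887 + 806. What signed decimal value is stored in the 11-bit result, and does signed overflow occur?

-355; overflow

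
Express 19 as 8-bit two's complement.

00010011

19 is non-negative, so write it directly in 8 bits: 00010011.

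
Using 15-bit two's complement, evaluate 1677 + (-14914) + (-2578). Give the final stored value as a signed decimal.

1677 + (-14914) = -13237 (100110001001011)
-13237 + (-2578) = -15815 (100001000111001)

-15815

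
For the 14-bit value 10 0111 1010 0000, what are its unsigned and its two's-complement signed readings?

unsigned = 10144, signed = -6240

Unsigned: 10011110100000 = 10144.
Signed: MSB=1 → 10144 − 16384 = -6240.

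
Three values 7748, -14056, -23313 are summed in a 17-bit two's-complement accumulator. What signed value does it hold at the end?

7748 + (-14056) = -6308 (11110011101011100)
-6308 + (-23313) = -29621 (11000110001001011)

-29621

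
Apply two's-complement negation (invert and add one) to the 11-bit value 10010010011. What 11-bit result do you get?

01101101101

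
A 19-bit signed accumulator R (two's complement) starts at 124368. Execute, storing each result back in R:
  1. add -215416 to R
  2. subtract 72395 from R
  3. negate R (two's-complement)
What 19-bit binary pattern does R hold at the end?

0100111111001110011

Start: R = 124368 = 0011110010111010000.
R = 124368 + (-215416) = -91048 = 1101001110001011000
R = -91048 − 72395 = -163443 = 1011000000110001101
R = −(-163443) = 163443 = 0100111111001110011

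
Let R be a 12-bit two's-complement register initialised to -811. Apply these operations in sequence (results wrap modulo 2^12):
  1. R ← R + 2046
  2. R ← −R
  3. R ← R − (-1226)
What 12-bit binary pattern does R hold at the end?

Start: R = -811 = 110011010101.
R = -811 + 2046 = 1235 = 010011010011
R = −(1235) = -1235 = 101100101101
R = -1235 − (-1226) = -9 = 111111110111

111111110111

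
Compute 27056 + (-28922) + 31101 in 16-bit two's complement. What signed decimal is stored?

29235

27056 + (-28922) = -1866 (1111100010110110)
-1866 + 31101 = 29235 (0111001000110011)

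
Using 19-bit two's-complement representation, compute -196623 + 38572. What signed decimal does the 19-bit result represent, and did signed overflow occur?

-196623 → 1001111111111110001
38572 → 0001001011010101100
  1001111111111110001
+ 0001001011010101100
= 1011001011010011101
Result 1011001011010011101: MSB = 1 → 366237 − 524288 = -158051.
Addends have opposite signs, so signed overflow cannot occur.

-158051; no overflow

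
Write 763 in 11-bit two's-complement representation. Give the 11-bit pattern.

01011111011

763 is non-negative, so write it directly in 11 bits: 01011111011.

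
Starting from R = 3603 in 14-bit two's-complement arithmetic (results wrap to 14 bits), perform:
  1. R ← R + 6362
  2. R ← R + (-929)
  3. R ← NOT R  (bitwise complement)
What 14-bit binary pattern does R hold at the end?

Start: R = 3603 = 00111000010011.
R = 3603 + 6362 = 9965; wraps to -6419 = 10011011101101
R = -6419 + (-929) = -7348 = 10001101001100
R = NOT 10001101001100 = 01110010110011 = 7347

01110010110011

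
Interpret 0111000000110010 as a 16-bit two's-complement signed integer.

MSB is 0, so the value is non-negative: 0111000000110010 = 28722.

28722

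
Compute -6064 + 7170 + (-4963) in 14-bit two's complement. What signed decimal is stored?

-3857

-6064 + 7170 = 1106 (00010001010010)
1106 + (-4963) = -3857 (11000011101111)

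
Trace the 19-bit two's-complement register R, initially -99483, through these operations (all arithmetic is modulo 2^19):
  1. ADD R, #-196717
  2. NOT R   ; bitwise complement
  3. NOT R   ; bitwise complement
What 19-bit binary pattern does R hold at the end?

0110111101011111000

Start: R = -99483 = 1100111101101100101.
R = -99483 + (-196717) = -296200; wraps to 228088 = 0110111101011111000
R = NOT 0110111101011111000 = 1001000010100000111 = -228089
R = NOT 1001000010100000111 = 0110111101011111000 = 228088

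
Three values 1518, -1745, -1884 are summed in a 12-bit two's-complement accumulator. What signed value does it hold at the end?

1518 + (-1745) = -227 (111100011101)
-227 + (-1884) = -2111 → wraps to 1985 (011111000001)

1985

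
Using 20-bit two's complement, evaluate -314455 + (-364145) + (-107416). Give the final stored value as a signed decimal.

262560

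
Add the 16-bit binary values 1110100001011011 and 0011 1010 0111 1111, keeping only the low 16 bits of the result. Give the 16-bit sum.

0010001011011010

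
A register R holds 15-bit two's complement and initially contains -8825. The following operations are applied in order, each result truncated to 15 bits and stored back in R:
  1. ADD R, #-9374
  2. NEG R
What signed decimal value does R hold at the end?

Start: R = -8825 = 101110110000111.
R = -8825 + (-9374) = -18199; wraps to 14569 = 011100011101001
R = −(14569) = -14569 = 100011100010111

-14569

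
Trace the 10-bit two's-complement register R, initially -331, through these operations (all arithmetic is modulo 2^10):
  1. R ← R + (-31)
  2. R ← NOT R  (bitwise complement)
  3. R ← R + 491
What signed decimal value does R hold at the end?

Start: R = -331 = 1010110101.
R = -331 + (-31) = -362 = 1010010110
R = NOT 1010010110 = 0101101001 = 361
R = 361 + 491 = 852; wraps to -172 = 1101010100

-172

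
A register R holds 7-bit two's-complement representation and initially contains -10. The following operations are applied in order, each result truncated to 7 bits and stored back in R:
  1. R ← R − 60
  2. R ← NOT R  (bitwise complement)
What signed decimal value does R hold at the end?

Start: R = -10 = 1110110.
R = -10 − 60 = -70; wraps to 58 = 0111010
R = NOT 0111010 = 1000101 = -59

-59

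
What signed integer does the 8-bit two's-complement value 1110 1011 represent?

-21

MSB is 1, so the value is negative.
Invert: 00010100. Add 1: 00010101 = 21. So the value is −21.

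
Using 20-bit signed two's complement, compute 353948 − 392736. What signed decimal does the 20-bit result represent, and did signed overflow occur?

353948 → 01010110011010011100
392736 → 01011111111000100000
Subtract via negate-and-add: invert 01011111111000100000 + 1 = 10100000000111100000 (i.e. -392736).
  01010110011010011100
+ 10100000000111100000
= 11110110100001111100
Result 11110110100001111100: MSB = 1 → 1009788 − 1048576 = -38788.
Addends (after negating the subtrahend) have opposite signs, so signed overflow cannot occur.

-38788; no overflow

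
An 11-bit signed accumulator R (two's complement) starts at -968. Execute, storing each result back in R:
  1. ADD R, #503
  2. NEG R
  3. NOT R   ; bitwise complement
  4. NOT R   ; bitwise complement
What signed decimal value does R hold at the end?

Start: R = -968 = 10000111000.
R = -968 + 503 = -465 = 11000101111
R = −(-465) = 465 = 00111010001
R = NOT 00111010001 = 11000101110 = -466
R = NOT 11000101110 = 00111010001 = 465

465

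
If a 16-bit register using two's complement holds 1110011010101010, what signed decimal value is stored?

-6486

MSB is 1, so the value is negative.
Invert: 0001100101010101. Add 1: 0001100101010110 = 6486. So the value is −6486.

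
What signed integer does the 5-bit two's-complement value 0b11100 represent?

MSB is 1, so the value is negative.
Unsigned reading: 28. Subtract 2^5 = 32: 28 − 32 = -4.

-4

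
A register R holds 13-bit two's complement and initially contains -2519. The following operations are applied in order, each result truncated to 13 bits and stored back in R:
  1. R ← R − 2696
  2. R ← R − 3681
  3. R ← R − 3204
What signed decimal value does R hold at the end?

-3908

Start: R = -2519 = 1011000101001.
R = -2519 − 2696 = -5215; wraps to 2977 = 0101110100001
R = 2977 − 3681 = -704 = 1110101000000
R = -704 − 3204 = -3908 = 1000010111100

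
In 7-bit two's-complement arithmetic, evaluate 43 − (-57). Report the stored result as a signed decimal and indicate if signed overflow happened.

-28; overflow

43 → 0101011
-57 → 1000111
Subtract via negate-and-add: invert 1000111 + 1 = 0111001 (i.e. 57).
  0101011
+ 0111001
= 1100100
Result 1100100: MSB = 1 → 100 − 128 = -28.
Both addends (after negating the subtrahend) are non-negative but the stored result is negative: signed overflow. The true value 43 − (-57) = 100 lies outside [-64, 63].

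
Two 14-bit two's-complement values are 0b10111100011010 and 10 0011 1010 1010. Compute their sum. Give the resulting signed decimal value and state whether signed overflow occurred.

4804; overflow

0b10111100011010 → 10111100011010 = -4326 (signed)
10 0011 1010 1010 → 10001110101010 = -7254 (signed)
  10111100011010
+ 10001110101010
= 01001011000100  (discard carry-out 1)
Result 01001011000100: MSB = 0 → value 4804.
Both addends are negative but the stored result is non-negative: signed overflow. The true value -4326 + (-7254) = -11580 lies outside [-8192, 8191].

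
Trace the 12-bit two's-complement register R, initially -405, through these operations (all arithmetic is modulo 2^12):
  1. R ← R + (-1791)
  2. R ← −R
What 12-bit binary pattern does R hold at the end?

Start: R = -405 = 111001101011.
R = -405 + (-1791) = -2196; wraps to 1900 = 011101101100
R = −(1900) = -1900 = 100010010100

100010010100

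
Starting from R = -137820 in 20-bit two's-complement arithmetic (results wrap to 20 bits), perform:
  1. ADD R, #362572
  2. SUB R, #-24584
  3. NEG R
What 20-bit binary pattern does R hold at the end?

Start: R = -137820 = 11011110010110100100.
R = -137820 + 362572 = 224752 = 00110110110111110000
R = 224752 − (-24584) = 249336 = 00111100110111111000
R = −(249336) = -249336 = 11000011001000001000

11000011001000001000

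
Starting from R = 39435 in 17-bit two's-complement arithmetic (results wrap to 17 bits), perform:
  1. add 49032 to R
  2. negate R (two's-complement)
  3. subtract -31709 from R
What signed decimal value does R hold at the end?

-56758

Start: R = 39435 = 01001101000001011.
R = 39435 + 49032 = 88467; wraps to -42605 = 10101100110010011
R = −(-42605) = 42605 = 01010011001101101
R = 42605 − (-31709) = 74314; wraps to -56758 = 10010001001001010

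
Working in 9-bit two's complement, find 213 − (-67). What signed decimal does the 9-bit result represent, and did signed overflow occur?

-232; overflow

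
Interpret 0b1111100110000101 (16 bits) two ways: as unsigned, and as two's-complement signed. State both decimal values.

unsigned = 63877, signed = -1659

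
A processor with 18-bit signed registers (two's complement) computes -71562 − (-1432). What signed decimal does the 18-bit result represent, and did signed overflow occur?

-70130; no overflow

-71562 → 101110100001110110
-1432 → 111111101001101000
Subtract via negate-and-add: invert 111111101001101000 + 1 = 000000010110011000 (i.e. 1432).
  101110100001110110
+ 000000010110011000
= 101110111000001110
Result 101110111000001110: MSB = 1 → 192014 − 262144 = -70130.
Addends (after negating the subtrahend) have opposite signs, so signed overflow cannot occur.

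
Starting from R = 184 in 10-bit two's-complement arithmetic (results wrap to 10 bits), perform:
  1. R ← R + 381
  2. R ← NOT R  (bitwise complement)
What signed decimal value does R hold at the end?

Start: R = 184 = 0010111000.
R = 184 + 381 = 565; wraps to -459 = 1000110101
R = NOT 1000110101 = 0111001010 = 458

458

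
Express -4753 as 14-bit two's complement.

10110101101111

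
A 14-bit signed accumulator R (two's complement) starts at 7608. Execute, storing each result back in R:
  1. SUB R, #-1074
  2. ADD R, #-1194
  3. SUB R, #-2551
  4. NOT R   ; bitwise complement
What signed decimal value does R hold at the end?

Start: R = 7608 = 01110110111000.
R = 7608 − (-1074) = 8682; wraps to -7702 = 10000111101010
R = -7702 + (-1194) = -8896; wraps to 7488 = 01110101000000
R = 7488 − (-2551) = 10039; wraps to -6345 = 10011100110111
R = NOT 10011100110111 = 01100011001000 = 6344

6344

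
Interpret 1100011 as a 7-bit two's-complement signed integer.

MSB is 1, so the value is negative.
Unsigned reading: 99. Subtract 2^7 = 128: 99 − 128 = -29.

-29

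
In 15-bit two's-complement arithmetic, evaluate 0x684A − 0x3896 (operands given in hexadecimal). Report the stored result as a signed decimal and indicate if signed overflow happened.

12212; overflow

0x684A = 110100001001010 = -6070 (signed)
0x3896 = 011100010010110 = 14486 (signed)
Subtract via negate-and-add: invert 011100010010110 + 1 = 100011101101010 (i.e. -14486).
  110100001001010
+ 100011101101010
= 010111110110100  (discard carry-out 1)
Result 010111110110100: MSB = 0 → value 12212.
Both addends (after negating the subtrahend) are negative but the stored result is non-negative: signed overflow. The true value -6070 − 14486 = -20556 lies outside [-16384, 16383].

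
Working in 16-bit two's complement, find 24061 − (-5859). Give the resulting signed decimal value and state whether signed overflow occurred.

29920; no overflow

24061 → 0101110111111101
-5859 → 1110100100011101
Subtract via negate-and-add: invert 1110100100011101 + 1 = 0001011011100011 (i.e. 5859).
  0101110111111101
+ 0001011011100011
= 0111010011100000
Result 0111010011100000: MSB = 0 → value 29920.
Both addends (after negating the subtrahend) are non-negative and so is the stored result: no signed overflow.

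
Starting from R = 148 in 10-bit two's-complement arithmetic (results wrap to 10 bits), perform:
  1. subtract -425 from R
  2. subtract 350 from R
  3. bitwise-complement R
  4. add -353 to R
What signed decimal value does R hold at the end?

447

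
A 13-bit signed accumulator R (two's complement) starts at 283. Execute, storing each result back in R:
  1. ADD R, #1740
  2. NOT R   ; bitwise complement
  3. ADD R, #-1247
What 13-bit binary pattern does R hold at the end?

1001100111001

Start: R = 283 = 0000100011011.
R = 283 + 1740 = 2023 = 0011111100111
R = NOT 0011111100111 = 1100000011000 = -2024
R = -2024 + (-1247) = -3271 = 1001100111001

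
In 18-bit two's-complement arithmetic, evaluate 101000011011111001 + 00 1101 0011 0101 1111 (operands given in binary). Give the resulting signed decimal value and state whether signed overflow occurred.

-42408; no overflow

101000011011111001 = -96519 (signed)
00 1101 0011 0101 1111 → 001101001101011111 = 54111 (signed)
  101000011011111001
+ 001101001101011111
= 110101101001011000
Result 110101101001011000: MSB = 1 → 219736 − 262144 = -42408.
Addends have opposite signs, so signed overflow cannot occur.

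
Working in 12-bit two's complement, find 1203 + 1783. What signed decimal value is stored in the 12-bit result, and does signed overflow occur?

-1110; overflow

1203 → 010010110011
1783 → 011011110111
  010010110011
+ 011011110111
= 101110101010
Result 101110101010: MSB = 1 → 2986 − 4096 = -1110.
Both addends are non-negative but the stored result is negative: signed overflow. The true value 1203 + 1783 = 2986 lies outside [-2048, 2047].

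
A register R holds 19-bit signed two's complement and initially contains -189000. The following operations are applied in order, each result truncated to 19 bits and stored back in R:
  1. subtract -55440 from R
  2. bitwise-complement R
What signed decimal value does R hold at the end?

Start: R = -189000 = 1010001110110111000.
R = -189000 − (-55440) = -133560 = 1011111011001001000
R = NOT 1011111011001001000 = 0100000100110110111 = 133559

133559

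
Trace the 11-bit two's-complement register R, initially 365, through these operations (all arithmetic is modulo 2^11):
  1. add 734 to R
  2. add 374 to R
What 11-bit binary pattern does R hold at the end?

10111000001

Start: R = 365 = 00101101101.
R = 365 + 734 = 1099; wraps to -949 = 10001001011
R = -949 + 374 = -575 = 10111000001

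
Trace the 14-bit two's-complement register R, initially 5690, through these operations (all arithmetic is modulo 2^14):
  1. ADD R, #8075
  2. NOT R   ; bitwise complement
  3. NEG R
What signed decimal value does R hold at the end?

Start: R = 5690 = 01011000111010.
R = 5690 + 8075 = 13765; wraps to -2619 = 11010111000101
R = NOT 11010111000101 = 00101000111010 = 2618
R = −(2618) = -2618 = 11010111000110

-2618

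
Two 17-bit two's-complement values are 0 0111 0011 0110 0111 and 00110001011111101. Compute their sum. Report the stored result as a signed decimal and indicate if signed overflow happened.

54884; no overflow

0 0111 0011 0110 0111 → 00111001101100111 = 29543 (signed)
00110001011111101 = 25341 (signed)
  00111001101100111
+ 00110001011111101
= 01101011001100100
Result 01101011001100100: MSB = 0 → value 54884.
Both addends are non-negative and so is the stored result: no signed overflow.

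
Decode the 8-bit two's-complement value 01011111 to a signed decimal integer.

95

MSB is 0, so the value is non-negative: 01011111 = 95.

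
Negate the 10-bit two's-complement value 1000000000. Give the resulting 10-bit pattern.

1000000000

Invert: 0111111111. Add 1: 1000000000.
(1000000000 is the minimum value -512; its negation overflows and yields itself.)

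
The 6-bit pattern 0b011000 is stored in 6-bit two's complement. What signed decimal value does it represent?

24

MSB is 0, so the value is non-negative: 011000 = 24.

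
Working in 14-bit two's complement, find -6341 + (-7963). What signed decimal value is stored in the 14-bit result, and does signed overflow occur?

2080; overflow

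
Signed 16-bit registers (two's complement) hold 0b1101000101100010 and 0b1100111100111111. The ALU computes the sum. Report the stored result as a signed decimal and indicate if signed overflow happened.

0b1101000101100010 → 1101000101100010 = -11934 (signed)
0b1100111100111111 → 1100111100111111 = -12481 (signed)
  1101000101100010
+ 1100111100111111
= 1010000010100001  (discard carry-out 1)
Result 1010000010100001: MSB = 1 → 41121 − 65536 = -24415.
Both addends are negative and so is the stored result: no signed overflow.

-24415; no overflow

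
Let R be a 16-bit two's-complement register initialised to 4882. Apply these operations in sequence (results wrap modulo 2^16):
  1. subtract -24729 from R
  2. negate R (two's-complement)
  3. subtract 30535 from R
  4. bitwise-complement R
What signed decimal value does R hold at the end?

-5391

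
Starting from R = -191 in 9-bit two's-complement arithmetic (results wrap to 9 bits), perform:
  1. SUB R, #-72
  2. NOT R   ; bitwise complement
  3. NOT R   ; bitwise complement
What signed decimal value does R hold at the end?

-119

Start: R = -191 = 101000001.
R = -191 − (-72) = -119 = 110001001
R = NOT 110001001 = 001110110 = 118
R = NOT 001110110 = 110001001 = -119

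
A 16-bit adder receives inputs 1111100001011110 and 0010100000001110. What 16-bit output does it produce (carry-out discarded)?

0010000001101100

  1111100001011110
+ 0010100000001110
= 0010000001101100  (discard carry-out 1)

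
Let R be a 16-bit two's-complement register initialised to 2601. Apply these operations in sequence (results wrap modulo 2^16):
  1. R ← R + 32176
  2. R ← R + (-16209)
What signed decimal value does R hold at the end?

18568

Start: R = 2601 = 0000101000101001.
R = 2601 + 32176 = 34777; wraps to -30759 = 1000011111011001
R = -30759 + (-16209) = -46968; wraps to 18568 = 0100100010001000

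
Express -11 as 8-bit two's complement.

|-11| = 11 = 00001011 in 8 bits.
Invert the bits: 11110100. Add 1: 11110101.

11110101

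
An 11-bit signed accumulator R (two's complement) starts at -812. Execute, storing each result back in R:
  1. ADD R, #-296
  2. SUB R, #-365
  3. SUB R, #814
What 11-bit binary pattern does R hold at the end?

Start: R = -812 = 10011010100.
R = -812 + (-296) = -1108; wraps to 940 = 01110101100
R = 940 − (-365) = 1305; wraps to -743 = 10100011001
R = -743 − 814 = -1557; wraps to 491 = 00111101011

00111101011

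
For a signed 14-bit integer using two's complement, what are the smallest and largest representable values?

Minimum: −2^13 = -8192.
Maximum: 2^13 − 1 = 8191.

min = -8192, max = 8191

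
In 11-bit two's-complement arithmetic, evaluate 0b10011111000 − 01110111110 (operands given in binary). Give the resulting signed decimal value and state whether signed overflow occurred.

0b10011111000 → 10011111000 = -776 (signed)
01110111110 = 958 (signed)
Subtract via negate-and-add: invert 01110111110 + 1 = 10001000010 (i.e. -958).
  10011111000
+ 10001000010
= 00100111010  (discard carry-out 1)
Result 00100111010: MSB = 0 → value 314.
Both addends (after negating the subtrahend) are negative but the stored result is non-negative: signed overflow. The true value -776 − 958 = -1734 lies outside [-1024, 1023].

314; overflow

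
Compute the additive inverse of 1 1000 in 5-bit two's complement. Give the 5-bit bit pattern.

Invert: 00111. Add 1: 01000.

01000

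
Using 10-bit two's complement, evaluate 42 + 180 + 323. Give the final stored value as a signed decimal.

42 + 180 = 222 (0011011110)
222 + 323 = 545 → wraps to -479 (1000100001)

-479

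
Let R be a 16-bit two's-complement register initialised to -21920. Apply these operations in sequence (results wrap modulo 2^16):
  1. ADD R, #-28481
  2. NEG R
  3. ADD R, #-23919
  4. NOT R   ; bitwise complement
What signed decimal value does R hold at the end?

-26483

Start: R = -21920 = 1010101001100000.
R = -21920 + (-28481) = -50401; wraps to 15135 = 0011101100011111
R = −(15135) = -15135 = 1100010011100001
R = -15135 + (-23919) = -39054; wraps to 26482 = 0110011101110010
R = NOT 0110011101110010 = 1001100010001101 = -26483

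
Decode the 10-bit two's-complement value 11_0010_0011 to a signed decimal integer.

-221

MSB is 1, so the value is negative.
Invert: 0011011100. Add 1: 0011011101 = 221. So the value is −221.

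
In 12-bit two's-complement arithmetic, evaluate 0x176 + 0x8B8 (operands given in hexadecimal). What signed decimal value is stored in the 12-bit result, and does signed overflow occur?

-1490; no overflow

0x176 = 000101110110 = 374 (signed)
0x8B8 = 100010111000 = -1864 (signed)
  000101110110
+ 100010111000
= 101000101110
Result 101000101110: MSB = 1 → 2606 − 4096 = -1490.
Addends have opposite signs, so signed overflow cannot occur.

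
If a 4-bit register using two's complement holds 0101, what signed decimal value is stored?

MSB is 0, so the value is non-negative: 0101 = 5.

5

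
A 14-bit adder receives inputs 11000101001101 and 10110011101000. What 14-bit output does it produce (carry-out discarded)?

01111000110101

  11000101001101
+ 10110011101000
= 01111000110101  (discard carry-out 1)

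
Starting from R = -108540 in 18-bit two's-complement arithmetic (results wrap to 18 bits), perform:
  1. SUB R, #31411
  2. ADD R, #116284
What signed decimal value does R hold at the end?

-23667

Start: R = -108540 = 100101100000000100.
R = -108540 − 31411 = -139951; wraps to 122193 = 011101110101010001
R = 122193 + 116284 = 238477; wraps to -23667 = 111010001110001101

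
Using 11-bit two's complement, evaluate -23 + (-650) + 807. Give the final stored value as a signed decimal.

-23 + (-650) = -673 (10101011111)
-673 + 807 = 134 (00010000110)

134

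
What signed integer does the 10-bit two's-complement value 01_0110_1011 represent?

MSB is 0, so the value is non-negative: 0101101011 = 363.

363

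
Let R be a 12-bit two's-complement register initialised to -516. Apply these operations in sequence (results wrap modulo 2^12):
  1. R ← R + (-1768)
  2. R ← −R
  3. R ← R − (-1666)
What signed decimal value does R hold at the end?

Start: R = -516 = 110111111100.
R = -516 + (-1768) = -2284; wraps to 1812 = 011100010100
R = −(1812) = -1812 = 100011101100
R = -1812 − (-1666) = -146 = 111101101110

-146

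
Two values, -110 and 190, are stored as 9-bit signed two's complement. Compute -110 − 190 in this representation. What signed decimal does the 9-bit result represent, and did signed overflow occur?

-110 → 110010010
190 → 010111110
Subtract via negate-and-add: invert 010111110 + 1 = 101000010 (i.e. -190).
  110010010
+ 101000010
= 011010100  (discard carry-out 1)
Result 011010100: MSB = 0 → value 212.
Both addends (after negating the subtrahend) are negative but the stored result is non-negative: signed overflow. The true value -110 − 190 = -300 lies outside [-256, 255].

212; overflow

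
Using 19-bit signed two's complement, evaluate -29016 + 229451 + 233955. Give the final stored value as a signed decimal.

-29016 + 229451 = 200435 (0110000111011110011)
200435 + 233955 = 434390 → wraps to -89898 (1101010000011010110)

-89898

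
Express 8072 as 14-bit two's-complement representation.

01111110001000

8072 is non-negative, so write it directly in 14 bits: 01111110001000.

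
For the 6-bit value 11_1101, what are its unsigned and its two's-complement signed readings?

unsigned = 61, signed = -3

Unsigned: 111101 = 61.
Signed: MSB=1 → 61 − 64 = -3.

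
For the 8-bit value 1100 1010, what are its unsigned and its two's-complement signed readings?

unsigned = 202, signed = -54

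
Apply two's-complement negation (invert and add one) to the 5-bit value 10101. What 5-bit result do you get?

01011

Invert: 01010. Add 1: 01011.
Check: 10101 = -11, 01011 = 11.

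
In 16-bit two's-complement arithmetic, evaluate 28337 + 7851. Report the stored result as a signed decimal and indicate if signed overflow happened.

28337 → 0110111010110001
7851 → 0001111010101011
  0110111010110001
+ 0001111010101011
= 1000110101011100
Result 1000110101011100: MSB = 1 → 36188 − 65536 = -29348.
Both addends are non-negative but the stored result is negative: signed overflow. The true value 28337 + 7851 = 36188 lies outside [-32768, 32767].

-29348; overflow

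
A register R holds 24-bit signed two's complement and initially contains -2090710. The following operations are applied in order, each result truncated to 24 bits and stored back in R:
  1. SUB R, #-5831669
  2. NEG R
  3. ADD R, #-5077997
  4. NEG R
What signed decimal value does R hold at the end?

-7958260

Start: R = -2090710 = 111000000001100100101010.
R = -2090710 − (-5831669) = 3740959 = 001110010001010100011111
R = −(3740959) = -3740959 = 110001101110101011100001
R = -3740959 + (-5077997) = -8818956; wraps to 7958260 = 011110010110111011110100
R = −(7958260) = -7958260 = 100001101001000100001100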